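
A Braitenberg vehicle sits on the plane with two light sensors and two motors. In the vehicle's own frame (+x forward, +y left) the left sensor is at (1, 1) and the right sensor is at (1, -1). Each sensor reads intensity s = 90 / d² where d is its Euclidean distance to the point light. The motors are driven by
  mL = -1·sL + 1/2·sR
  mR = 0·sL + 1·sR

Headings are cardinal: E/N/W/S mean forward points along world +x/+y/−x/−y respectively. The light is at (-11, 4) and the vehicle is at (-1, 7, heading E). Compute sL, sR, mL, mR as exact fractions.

left sensor world pos  = (0, 8); dL² = 137
right sensor world pos = (0, 6); dR² = 125
sL = 90/137 = 90/137
sR = 90/125 = 18/25
mL = -1·sL + 1/2·sR = -1017/3425
mR = 0·sL + 1·sR = 18/25

90/137 18/25 -1017/3425 18/25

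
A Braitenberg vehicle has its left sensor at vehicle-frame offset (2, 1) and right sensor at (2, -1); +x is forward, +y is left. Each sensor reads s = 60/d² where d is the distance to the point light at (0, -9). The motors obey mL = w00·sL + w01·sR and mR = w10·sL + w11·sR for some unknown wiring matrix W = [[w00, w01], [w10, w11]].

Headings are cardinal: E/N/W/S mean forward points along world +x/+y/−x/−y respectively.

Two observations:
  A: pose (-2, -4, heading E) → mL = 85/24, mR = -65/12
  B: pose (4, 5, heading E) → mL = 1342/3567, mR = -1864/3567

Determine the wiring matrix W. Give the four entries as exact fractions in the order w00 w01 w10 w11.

1 1/2 -1 -1

obs A: pose=(-2,-4,E) → sL=5/3, sR=15/4, mL=85/24, mR=-65/12
obs B: pose=(4,5,E) → sL=20/87, sR=12/41, mL=1342/3567, mR=-1864/3567
sensor matrix S = [[5/3, 15/4], [20/87, 12/41]]; det S = -445/1189
solve [mL_A; mL_B] = S·[w00; w01] and [mR_A; mR_B] = S·[w10; w11]:
  w00 = 1, w01 = 1/2, w10 = -1, w11 = -1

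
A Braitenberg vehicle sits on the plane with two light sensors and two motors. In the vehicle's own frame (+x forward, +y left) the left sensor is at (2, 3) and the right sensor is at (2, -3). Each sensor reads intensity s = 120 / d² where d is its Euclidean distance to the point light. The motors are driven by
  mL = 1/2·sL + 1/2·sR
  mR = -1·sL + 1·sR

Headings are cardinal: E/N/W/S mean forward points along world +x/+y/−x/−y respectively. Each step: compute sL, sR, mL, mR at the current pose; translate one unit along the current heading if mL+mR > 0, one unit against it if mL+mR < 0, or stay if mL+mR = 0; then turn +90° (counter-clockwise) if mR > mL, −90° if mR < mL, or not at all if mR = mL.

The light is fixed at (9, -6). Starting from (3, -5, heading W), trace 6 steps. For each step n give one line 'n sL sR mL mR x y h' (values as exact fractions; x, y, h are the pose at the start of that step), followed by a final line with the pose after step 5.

n=0: pose=(3,-5,W); sL=30/17, sR=3/2; mL=111/68, mR=-9/34; mL+mR=93/68 → advance +1; mR−mL=-129/68 → turn -1·90°
n=1: pose=(2,-5,N); sL=120/109, sR=24/5; mL=1608/545, mR=2016/545; mL+mR=3624/545 → advance +1; mR−mL=408/545 → turn +1·90°
n=2: pose=(2,-4,W); sL=60/41, sR=60/53; mL=2820/2173, mR=-720/2173; mL+mR=2100/2173 → advance +1; mR−mL=-3540/2173 → turn -1·90°
n=3: pose=(1,-4,N); sL=120/137, sR=120/41; mL=10680/5617, mR=11520/5617; mL+mR=22200/5617 → advance +1; mR−mL=840/5617 → turn +1·90°
n=4: pose=(1,-3,W); sL=6/5, sR=15/17; mL=177/170, mR=-27/85; mL+mR=123/170 → advance +1; mR−mL=-231/170 → turn -1·90°
n=5: pose=(0,-3,N); sL=120/169, sR=120/61; mL=13800/10309, mR=12960/10309; mL+mR=26760/10309 → advance +1; mR−mL=-840/10309 → turn -1·90°

0 30/17 3/2 111/68 -9/34 3 -5 W
1 120/109 24/5 1608/545 2016/545 2 -5 N
2 60/41 60/53 2820/2173 -720/2173 2 -4 W
3 120/137 120/41 10680/5617 11520/5617 1 -4 N
4 6/5 15/17 177/170 -27/85 1 -3 W
5 120/169 120/61 13800/10309 12960/10309 0 -3 N
final 0 -2 E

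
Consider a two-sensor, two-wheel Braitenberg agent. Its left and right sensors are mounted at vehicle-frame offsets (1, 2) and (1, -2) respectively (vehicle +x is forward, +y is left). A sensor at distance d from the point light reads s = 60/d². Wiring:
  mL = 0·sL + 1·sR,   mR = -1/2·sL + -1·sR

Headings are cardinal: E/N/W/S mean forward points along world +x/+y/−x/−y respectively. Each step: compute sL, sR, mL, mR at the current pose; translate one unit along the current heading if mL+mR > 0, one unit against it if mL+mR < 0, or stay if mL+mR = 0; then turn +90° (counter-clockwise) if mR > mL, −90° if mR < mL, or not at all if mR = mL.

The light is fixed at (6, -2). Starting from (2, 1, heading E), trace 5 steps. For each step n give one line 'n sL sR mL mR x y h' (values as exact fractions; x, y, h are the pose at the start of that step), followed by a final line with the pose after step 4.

0 30/17 6 6 -117/17 2 1 E
1 60/13 60/53 60/53 -2370/689 1 1 S
2 3/2 5/6 5/6 -19/12 1 2 W
3 60/61 60/29 60/29 -4530/1769 2 2 N
4 30/17 6 6 -117/17 2 1 E
final 1 1 S

n=0: pose=(2,1,E); sL=30/17, sR=6; mL=6, mR=-117/17; mL+mR=-15/17 → advance -1; mR−mL=-219/17 → turn -1·90°
n=1: pose=(1,1,S); sL=60/13, sR=60/53; mL=60/53, mR=-2370/689; mL+mR=-30/13 → advance -1; mR−mL=-3150/689 → turn -1·90°
n=2: pose=(1,2,W); sL=3/2, sR=5/6; mL=5/6, mR=-19/12; mL+mR=-3/4 → advance -1; mR−mL=-29/12 → turn -1·90°
n=3: pose=(2,2,N); sL=60/61, sR=60/29; mL=60/29, mR=-4530/1769; mL+mR=-30/61 → advance -1; mR−mL=-8190/1769 → turn -1·90°
n=4: pose=(2,1,E); sL=30/17, sR=6; mL=6, mR=-117/17; mL+mR=-15/17 → advance -1; mR−mL=-219/17 → turn -1·90°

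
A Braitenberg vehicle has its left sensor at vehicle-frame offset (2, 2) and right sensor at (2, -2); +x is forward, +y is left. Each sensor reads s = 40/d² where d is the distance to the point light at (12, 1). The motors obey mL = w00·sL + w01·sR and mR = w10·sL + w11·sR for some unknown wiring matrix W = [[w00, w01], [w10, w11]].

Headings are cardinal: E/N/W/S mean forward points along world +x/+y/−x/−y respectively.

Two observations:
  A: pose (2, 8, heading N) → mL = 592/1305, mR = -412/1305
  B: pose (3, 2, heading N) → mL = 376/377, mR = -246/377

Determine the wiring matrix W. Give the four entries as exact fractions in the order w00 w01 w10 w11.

1 1 -1 -1/2

obs A: pose=(2,8,N) → sL=8/45, sR=8/29, mL=592/1305, mR=-412/1305
obs B: pose=(3,2,N) → sL=4/13, sR=20/29, mL=376/377, mR=-246/377
sensor matrix S = [[8/45, 8/29], [4/13, 20/29]]; det S = 128/3393
solve [mL_A; mL_B] = S·[w00; w01] and [mR_A; mR_B] = S·[w10; w11]:
  w00 = 1, w01 = 1, w10 = -1, w11 = -1/2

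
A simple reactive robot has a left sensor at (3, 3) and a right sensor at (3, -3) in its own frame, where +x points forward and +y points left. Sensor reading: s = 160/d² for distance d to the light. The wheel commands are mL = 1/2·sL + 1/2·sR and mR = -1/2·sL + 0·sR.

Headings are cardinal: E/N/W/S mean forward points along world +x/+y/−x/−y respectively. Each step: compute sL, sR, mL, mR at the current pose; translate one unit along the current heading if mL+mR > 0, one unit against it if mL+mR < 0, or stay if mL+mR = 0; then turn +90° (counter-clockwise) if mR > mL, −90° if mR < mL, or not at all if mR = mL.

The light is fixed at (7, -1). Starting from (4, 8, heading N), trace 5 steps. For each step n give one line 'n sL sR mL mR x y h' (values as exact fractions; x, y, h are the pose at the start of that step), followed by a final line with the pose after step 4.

0 8/9 10/9 1 -4/9 4 8 N
1 160/169 160/49 17440/8281 -80/169 4 9 E
2 16/5 80/37 496/185 -8/5 5 9 S
3 160/61 160/169 18400/10309 -80/61 5 8 W
4 8/9 10/9 1 -4/9 4 8 N
final 4 9 E

n=0: pose=(4,8,N); sL=8/9, sR=10/9; mL=1, mR=-4/9; mL+mR=5/9 → advance +1; mR−mL=-13/9 → turn -1·90°
n=1: pose=(4,9,E); sL=160/169, sR=160/49; mL=17440/8281, mR=-80/169; mL+mR=80/49 → advance +1; mR−mL=-21360/8281 → turn -1·90°
n=2: pose=(5,9,S); sL=16/5, sR=80/37; mL=496/185, mR=-8/5; mL+mR=40/37 → advance +1; mR−mL=-792/185 → turn -1·90°
n=3: pose=(5,8,W); sL=160/61, sR=160/169; mL=18400/10309, mR=-80/61; mL+mR=80/169 → advance +1; mR−mL=-31920/10309 → turn -1·90°
n=4: pose=(4,8,N); sL=8/9, sR=10/9; mL=1, mR=-4/9; mL+mR=5/9 → advance +1; mR−mL=-13/9 → turn -1·90°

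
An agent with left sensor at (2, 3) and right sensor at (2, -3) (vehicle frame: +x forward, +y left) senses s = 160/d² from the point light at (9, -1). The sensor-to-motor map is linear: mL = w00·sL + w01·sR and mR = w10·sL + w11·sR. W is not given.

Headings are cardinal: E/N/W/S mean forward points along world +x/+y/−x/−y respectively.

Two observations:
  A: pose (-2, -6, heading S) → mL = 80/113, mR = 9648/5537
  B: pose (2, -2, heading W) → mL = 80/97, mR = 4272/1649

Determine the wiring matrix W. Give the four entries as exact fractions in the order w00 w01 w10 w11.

1/2 0 1 1/2

obs A: pose=(-2,-6,S) → sL=160/113, sR=32/49, mL=80/113, mR=9648/5537
obs B: pose=(2,-2,W) → sL=160/97, sR=32/17, mL=80/97, mR=4272/1649
sensor matrix S = [[160/113, 32/49], [160/97, 32/17]]; det S = 14499840/9130513
solve [mL_A; mL_B] = S·[w00; w01] and [mR_A; mR_B] = S·[w10; w11]:
  w00 = 1/2, w01 = 0, w10 = 1, w11 = 1/2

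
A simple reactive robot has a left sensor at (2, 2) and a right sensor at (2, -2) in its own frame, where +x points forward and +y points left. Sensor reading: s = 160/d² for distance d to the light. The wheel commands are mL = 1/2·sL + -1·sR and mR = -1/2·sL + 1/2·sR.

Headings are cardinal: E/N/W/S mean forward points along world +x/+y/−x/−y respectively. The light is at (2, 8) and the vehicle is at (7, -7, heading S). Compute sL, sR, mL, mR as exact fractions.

left sensor world pos  = (9, -9); dL² = 338
right sensor world pos = (5, -9); dR² = 298
sL = 160/338 = 80/169
sR = 160/298 = 80/149
mL = 1/2·sL + -1·sR = -7560/25181
mR = -1/2·sL + 1/2·sR = 800/25181

80/169 80/149 -7560/25181 800/25181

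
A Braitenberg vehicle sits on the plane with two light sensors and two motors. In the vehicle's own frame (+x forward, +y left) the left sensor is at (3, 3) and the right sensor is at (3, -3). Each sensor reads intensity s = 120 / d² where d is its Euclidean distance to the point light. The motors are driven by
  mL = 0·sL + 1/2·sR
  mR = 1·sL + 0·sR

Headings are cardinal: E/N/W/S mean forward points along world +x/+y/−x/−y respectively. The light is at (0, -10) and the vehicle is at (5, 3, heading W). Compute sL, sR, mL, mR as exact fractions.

15/13 6/13 3/13 15/13

left sensor world pos  = (2, 0); dL² = 104
right sensor world pos = (2, 6); dR² = 260
sL = 120/104 = 15/13
sR = 120/260 = 6/13
mL = 0·sL + 1/2·sR = 3/13
mR = 1·sL + 0·sR = 15/13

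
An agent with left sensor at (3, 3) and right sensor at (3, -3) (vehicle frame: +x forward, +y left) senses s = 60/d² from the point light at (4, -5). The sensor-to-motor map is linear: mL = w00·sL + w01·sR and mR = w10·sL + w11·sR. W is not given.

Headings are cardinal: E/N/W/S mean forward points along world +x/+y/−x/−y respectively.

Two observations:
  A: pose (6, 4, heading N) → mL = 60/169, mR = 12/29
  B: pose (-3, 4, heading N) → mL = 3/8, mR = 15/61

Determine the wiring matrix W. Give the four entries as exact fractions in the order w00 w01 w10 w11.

0 1 1 0

obs A: pose=(6,4,N) → sL=12/29, sR=60/169, mL=60/169, mR=12/29
obs B: pose=(-3,4,N) → sL=15/61, sR=3/8, mL=3/8, mR=15/61
sensor matrix S = [[12/29, 60/169], [15/61, 3/8]]; det S = 40581/597922
solve [mL_A; mL_B] = S·[w00; w01] and [mR_A; mR_B] = S·[w10; w11]:
  w00 = 0, w01 = 1, w10 = 1, w11 = 0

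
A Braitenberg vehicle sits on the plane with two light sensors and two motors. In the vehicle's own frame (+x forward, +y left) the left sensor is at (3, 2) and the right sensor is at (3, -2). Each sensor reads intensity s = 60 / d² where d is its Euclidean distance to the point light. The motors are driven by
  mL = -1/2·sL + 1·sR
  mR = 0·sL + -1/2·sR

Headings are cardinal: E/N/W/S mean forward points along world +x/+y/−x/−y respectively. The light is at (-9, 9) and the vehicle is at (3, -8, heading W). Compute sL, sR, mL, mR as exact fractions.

30/221 10/51 5/39 -5/51

left sensor world pos  = (0, -10); dL² = 442
right sensor world pos = (0, -6); dR² = 306
sL = 60/442 = 30/221
sR = 60/306 = 10/51
mL = -1/2·sL + 1·sR = 5/39
mR = 0·sL + -1/2·sR = -5/51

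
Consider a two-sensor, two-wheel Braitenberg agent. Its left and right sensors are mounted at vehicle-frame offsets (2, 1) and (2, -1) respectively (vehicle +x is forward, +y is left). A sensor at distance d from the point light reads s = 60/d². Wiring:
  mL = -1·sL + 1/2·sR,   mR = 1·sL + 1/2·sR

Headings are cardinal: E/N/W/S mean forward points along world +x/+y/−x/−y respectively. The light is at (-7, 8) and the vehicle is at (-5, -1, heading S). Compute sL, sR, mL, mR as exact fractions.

6/13 30/61 -171/793 561/793

left sensor world pos  = (-4, -3); dL² = 130
right sensor world pos = (-6, -3); dR² = 122
sL = 60/130 = 6/13
sR = 60/122 = 30/61
mL = -1·sL + 1/2·sR = -171/793
mR = 1·sL + 1/2·sR = 561/793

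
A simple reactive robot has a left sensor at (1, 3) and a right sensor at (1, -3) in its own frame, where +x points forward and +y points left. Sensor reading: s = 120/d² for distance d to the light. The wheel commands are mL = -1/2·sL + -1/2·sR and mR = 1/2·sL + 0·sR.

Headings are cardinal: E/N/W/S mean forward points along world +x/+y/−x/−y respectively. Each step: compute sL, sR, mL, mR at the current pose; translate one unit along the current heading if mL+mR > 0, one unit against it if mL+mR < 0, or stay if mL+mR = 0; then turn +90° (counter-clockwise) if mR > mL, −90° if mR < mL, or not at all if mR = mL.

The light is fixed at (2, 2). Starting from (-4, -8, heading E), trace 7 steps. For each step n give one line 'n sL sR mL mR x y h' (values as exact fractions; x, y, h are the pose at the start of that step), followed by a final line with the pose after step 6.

n=0: pose=(-4,-8,E); sL=60/37, sR=60/97; mL=-4020/3589, mR=30/37; mL+mR=-30/97 → advance -1; mR−mL=6930/3589 → turn +1·90°
n=1: pose=(-5,-8,N); sL=120/181, sR=120/97; mL=-16680/17557, mR=60/181; mL+mR=-60/97 → advance -1; mR−mL=22500/17557 → turn +1·90°
n=2: pose=(-5,-9,W); sL=6/13, sR=15/16; mL=-291/416, mR=3/13; mL+mR=-15/32 → advance -1; mR−mL=387/416 → turn +1·90°
n=3: pose=(-4,-9,S); sL=40/51, sR=8/15; mL=-56/85, mR=20/51; mL+mR=-4/15 → advance -1; mR−mL=268/255 → turn +1·90°
n=4: pose=(-4,-8,E); sL=60/37, sR=60/97; mL=-4020/3589, mR=30/37; mL+mR=-30/97 → advance -1; mR−mL=6930/3589 → turn +1·90°
n=5: pose=(-5,-8,N); sL=120/181, sR=120/97; mL=-16680/17557, mR=60/181; mL+mR=-60/97 → advance -1; mR−mL=22500/17557 → turn +1·90°
n=6: pose=(-5,-9,W); sL=6/13, sR=15/16; mL=-291/416, mR=3/13; mL+mR=-15/32 → advance -1; mR−mL=387/416 → turn +1·90°

0 60/37 60/97 -4020/3589 30/37 -4 -8 E
1 120/181 120/97 -16680/17557 60/181 -5 -8 N
2 6/13 15/16 -291/416 3/13 -5 -9 W
3 40/51 8/15 -56/85 20/51 -4 -9 S
4 60/37 60/97 -4020/3589 30/37 -4 -8 E
5 120/181 120/97 -16680/17557 60/181 -5 -8 N
6 6/13 15/16 -291/416 3/13 -5 -9 W
final -4 -9 S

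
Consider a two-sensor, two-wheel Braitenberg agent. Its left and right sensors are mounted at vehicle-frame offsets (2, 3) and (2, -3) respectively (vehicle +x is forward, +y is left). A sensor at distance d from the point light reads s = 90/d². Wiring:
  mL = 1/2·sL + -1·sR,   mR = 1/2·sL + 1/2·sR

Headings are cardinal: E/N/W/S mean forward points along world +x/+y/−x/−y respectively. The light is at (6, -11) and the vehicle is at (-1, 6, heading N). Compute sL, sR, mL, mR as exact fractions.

left sensor world pos  = (-4, 8); dL² = 461
right sensor world pos = (2, 8); dR² = 377
sL = 90/461 = 90/461
sR = 90/377 = 90/377
mL = 1/2·sL + -1·sR = -24525/173797
mR = 1/2·sL + 1/2·sR = 37710/173797

90/461 90/377 -24525/173797 37710/173797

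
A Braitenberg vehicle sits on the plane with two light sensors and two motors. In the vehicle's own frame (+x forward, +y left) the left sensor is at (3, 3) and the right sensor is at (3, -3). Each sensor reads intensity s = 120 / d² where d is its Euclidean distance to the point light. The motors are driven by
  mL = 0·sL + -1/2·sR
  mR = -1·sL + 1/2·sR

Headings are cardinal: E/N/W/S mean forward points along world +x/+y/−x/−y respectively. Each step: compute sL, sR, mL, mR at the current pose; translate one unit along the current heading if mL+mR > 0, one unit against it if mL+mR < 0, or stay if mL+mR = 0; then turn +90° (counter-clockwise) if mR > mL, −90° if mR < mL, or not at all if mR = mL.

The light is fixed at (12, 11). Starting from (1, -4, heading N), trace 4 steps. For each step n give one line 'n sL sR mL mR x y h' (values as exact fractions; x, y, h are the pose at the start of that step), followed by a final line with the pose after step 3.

0 6/17 15/26 -15/52 -57/884 1 -4 N
1 120/557 24/73 -12/73 -2076/40661 1 -5 W
2 12/41 12/53 -6/53 -390/2173 2 -5 S
3 120/493 120/313 -60/313 -7980/154309 2 -4 W
final 3 -4 S

n=0: pose=(1,-4,N); sL=6/17, sR=15/26; mL=-15/52, mR=-57/884; mL+mR=-6/17 → advance -1; mR−mL=99/442 → turn +1·90°
n=1: pose=(1,-5,W); sL=120/557, sR=24/73; mL=-12/73, mR=-2076/40661; mL+mR=-120/557 → advance -1; mR−mL=4608/40661 → turn +1·90°
n=2: pose=(2,-5,S); sL=12/41, sR=12/53; mL=-6/53, mR=-390/2173; mL+mR=-12/41 → advance -1; mR−mL=-144/2173 → turn -1·90°
n=3: pose=(2,-4,W); sL=120/493, sR=120/313; mL=-60/313, mR=-7980/154309; mL+mR=-120/493 → advance -1; mR−mL=21600/154309 → turn +1·90°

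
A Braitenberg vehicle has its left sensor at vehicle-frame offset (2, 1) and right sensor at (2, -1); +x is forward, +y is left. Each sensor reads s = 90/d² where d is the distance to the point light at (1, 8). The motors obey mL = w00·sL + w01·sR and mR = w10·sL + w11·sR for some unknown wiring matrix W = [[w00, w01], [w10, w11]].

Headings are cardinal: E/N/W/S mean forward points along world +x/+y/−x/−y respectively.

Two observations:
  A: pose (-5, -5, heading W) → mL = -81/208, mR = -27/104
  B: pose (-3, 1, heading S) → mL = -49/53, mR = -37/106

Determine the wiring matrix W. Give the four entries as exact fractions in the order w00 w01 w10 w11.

obs A: pose=(-5,-5,W) → sL=9/26, sR=45/104, mL=-81/208, mR=-27/104
obs B: pose=(-3,1,S) → sL=1, sR=45/53, mL=-49/53, mR=-37/106
sensor matrix S = [[9/26, 45/104], [1, 45/53]]; det S = -765/5512
solve [mL_A; mL_B] = S·[w00; w01] and [mR_A; mR_B] = S·[w10; w11]:
  w00 = -1/2, w01 = -1/2, w10 = 1/2, w11 = -1

-1/2 -1/2 1/2 -1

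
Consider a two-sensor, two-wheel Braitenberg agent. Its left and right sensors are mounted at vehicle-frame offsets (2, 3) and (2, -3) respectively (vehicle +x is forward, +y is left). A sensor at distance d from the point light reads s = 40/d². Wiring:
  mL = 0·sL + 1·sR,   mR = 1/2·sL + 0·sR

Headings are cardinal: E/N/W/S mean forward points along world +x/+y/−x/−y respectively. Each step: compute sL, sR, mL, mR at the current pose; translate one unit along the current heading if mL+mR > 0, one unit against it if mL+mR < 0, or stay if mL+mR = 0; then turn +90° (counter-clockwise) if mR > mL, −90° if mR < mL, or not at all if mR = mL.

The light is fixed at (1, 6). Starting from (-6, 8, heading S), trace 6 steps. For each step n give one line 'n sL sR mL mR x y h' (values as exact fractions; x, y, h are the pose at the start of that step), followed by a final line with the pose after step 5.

0 5/2 2/5 2/5 5/4 -6 8 S
1 40/41 40/29 40/29 20/41 -6 7 E
2 4 20/41 20/41 2 -5 7 S
3 8/5 8/5 8/5 4/5 -5 6 E
4 5 10/17 10/17 5/2 -4 6 S
5 40/13 8/5 8/5 20/13 -4 5 E
final -3 5 S

n=0: pose=(-6,8,S); sL=5/2, sR=2/5; mL=2/5, mR=5/4; mL+mR=33/20 → advance +1; mR−mL=17/20 → turn +1·90°
n=1: pose=(-6,7,E); sL=40/41, sR=40/29; mL=40/29, mR=20/41; mL+mR=2220/1189 → advance +1; mR−mL=-1060/1189 → turn -1·90°
n=2: pose=(-5,7,S); sL=4, sR=20/41; mL=20/41, mR=2; mL+mR=102/41 → advance +1; mR−mL=62/41 → turn +1·90°
n=3: pose=(-5,6,E); sL=8/5, sR=8/5; mL=8/5, mR=4/5; mL+mR=12/5 → advance +1; mR−mL=-4/5 → turn -1·90°
n=4: pose=(-4,6,S); sL=5, sR=10/17; mL=10/17, mR=5/2; mL+mR=105/34 → advance +1; mR−mL=65/34 → turn +1·90°
n=5: pose=(-4,5,E); sL=40/13, sR=8/5; mL=8/5, mR=20/13; mL+mR=204/65 → advance +1; mR−mL=-4/65 → turn -1·90°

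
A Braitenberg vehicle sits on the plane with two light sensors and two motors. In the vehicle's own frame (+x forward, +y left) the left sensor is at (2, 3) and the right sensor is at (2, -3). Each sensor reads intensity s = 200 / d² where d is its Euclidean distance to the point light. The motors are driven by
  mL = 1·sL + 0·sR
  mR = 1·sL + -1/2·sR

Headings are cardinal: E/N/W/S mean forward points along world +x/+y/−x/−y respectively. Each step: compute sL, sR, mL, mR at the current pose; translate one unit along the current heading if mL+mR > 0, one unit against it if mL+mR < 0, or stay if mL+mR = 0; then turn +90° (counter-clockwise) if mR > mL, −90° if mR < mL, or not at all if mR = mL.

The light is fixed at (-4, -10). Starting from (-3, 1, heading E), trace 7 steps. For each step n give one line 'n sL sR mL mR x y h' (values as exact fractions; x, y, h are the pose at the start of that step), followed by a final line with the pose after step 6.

n=0: pose=(-3,1,E); sL=40/41, sR=200/73; mL=40/41, mR=-1180/2993; mL+mR=1740/2993 → advance +1; mR−mL=-100/73 → turn -1·90°
n=1: pose=(-2,1,S); sL=100/53, sR=100/41; mL=100/53, mR=1450/2173; mL+mR=5550/2173 → advance +1; mR−mL=-50/41 → turn -1·90°
n=2: pose=(-2,0,W); sL=200/49, sR=200/169; mL=200/49, mR=28900/8281; mL+mR=62700/8281 → advance +1; mR−mL=-100/169 → turn -1·90°
n=3: pose=(-3,0,N); sL=50/37, sR=5/4; mL=50/37, mR=215/296; mL+mR=615/296 → advance +1; mR−mL=-5/8 → turn -1·90°
n=4: pose=(-3,1,E); sL=40/41, sR=200/73; mL=40/41, mR=-1180/2993; mL+mR=1740/2993 → advance +1; mR−mL=-100/73 → turn -1·90°
n=5: pose=(-2,1,S); sL=100/53, sR=100/41; mL=100/53, mR=1450/2173; mL+mR=5550/2173 → advance +1; mR−mL=-50/41 → turn -1·90°
n=6: pose=(-2,0,W); sL=200/49, sR=200/169; mL=200/49, mR=28900/8281; mL+mR=62700/8281 → advance +1; mR−mL=-100/169 → turn -1·90°

0 40/41 200/73 40/41 -1180/2993 -3 1 E
1 100/53 100/41 100/53 1450/2173 -2 1 S
2 200/49 200/169 200/49 28900/8281 -2 0 W
3 50/37 5/4 50/37 215/296 -3 0 N
4 40/41 200/73 40/41 -1180/2993 -3 1 E
5 100/53 100/41 100/53 1450/2173 -2 1 S
6 200/49 200/169 200/49 28900/8281 -2 0 W
final -3 0 N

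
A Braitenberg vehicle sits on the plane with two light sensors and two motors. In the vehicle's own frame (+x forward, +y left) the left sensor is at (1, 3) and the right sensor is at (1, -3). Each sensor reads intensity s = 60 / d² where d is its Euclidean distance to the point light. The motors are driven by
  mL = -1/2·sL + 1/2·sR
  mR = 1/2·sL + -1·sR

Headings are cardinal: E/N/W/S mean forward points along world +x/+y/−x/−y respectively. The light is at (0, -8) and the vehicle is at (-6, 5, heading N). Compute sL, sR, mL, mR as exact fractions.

60/277 12/41 432/11357 -2094/11357

left sensor world pos  = (-9, 6); dL² = 277
right sensor world pos = (-3, 6); dR² = 205
sL = 60/277 = 60/277
sR = 60/205 = 12/41
mL = -1/2·sL + 1/2·sR = 432/11357
mR = 1/2·sL + -1·sR = -2094/11357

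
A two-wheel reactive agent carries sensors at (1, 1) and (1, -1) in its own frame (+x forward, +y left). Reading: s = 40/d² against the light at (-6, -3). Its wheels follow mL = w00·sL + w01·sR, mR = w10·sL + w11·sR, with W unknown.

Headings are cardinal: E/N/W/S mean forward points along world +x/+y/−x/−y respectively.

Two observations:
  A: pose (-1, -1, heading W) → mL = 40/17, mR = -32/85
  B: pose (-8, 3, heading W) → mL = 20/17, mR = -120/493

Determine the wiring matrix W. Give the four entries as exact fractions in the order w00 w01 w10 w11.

obs A: pose=(-1,-1,W) → sL=40/17, sR=8/5, mL=40/17, mR=-32/85
obs B: pose=(-8,3,W) → sL=20/17, sR=20/29, mL=20/17, mR=-120/493
sensor matrix S = [[40/17, 8/5], [20/17, 20/29]]; det S = -128/493
solve [mL_A; mL_B] = S·[w00; w01] and [mR_A; mR_B] = S·[w10; w11]:
  w00 = 1, w01 = 0, w10 = -1/2, w11 = 1/2

1 0 -1/2 1/2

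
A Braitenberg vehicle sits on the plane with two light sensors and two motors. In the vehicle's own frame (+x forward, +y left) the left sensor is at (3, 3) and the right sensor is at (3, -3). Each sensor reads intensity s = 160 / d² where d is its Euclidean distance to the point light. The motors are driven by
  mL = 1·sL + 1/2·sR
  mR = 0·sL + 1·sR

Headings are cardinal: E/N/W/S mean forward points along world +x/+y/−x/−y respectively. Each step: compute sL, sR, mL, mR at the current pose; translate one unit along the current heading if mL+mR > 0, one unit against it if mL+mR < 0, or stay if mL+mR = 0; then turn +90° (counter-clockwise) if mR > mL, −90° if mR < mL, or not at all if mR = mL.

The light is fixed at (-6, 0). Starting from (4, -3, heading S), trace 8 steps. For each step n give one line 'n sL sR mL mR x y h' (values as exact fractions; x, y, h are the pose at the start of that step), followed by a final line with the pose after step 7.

0 32/41 32/17 1200/697 32/17 4 -3 S
1 16/17 80/109 2424/1853 80/109 4 -4 E
2 32/49 160/113 7536/5537 160/113 5 -4 S
3 4/5 8/13 72/65 8/13 5 -5 E
4 160/289 32/29 9264/8381 32/29 6 -5 S
5 80/81 16/9 152/81 16/9 6 -6 W
6 160/73 32/41 7728/2993 32/41 5 -6 N
7 4/5 8/13 72/65 8/13 5 -5 E
final 6 -5 S

n=0: pose=(4,-3,S); sL=32/41, sR=32/17; mL=1200/697, mR=32/17; mL+mR=2512/697 → advance +1; mR−mL=112/697 → turn +1·90°
n=1: pose=(4,-4,E); sL=16/17, sR=80/109; mL=2424/1853, mR=80/109; mL+mR=3784/1853 → advance +1; mR−mL=-1064/1853 → turn -1·90°
n=2: pose=(5,-4,S); sL=32/49, sR=160/113; mL=7536/5537, mR=160/113; mL+mR=15376/5537 → advance +1; mR−mL=304/5537 → turn +1·90°
n=3: pose=(5,-5,E); sL=4/5, sR=8/13; mL=72/65, mR=8/13; mL+mR=112/65 → advance +1; mR−mL=-32/65 → turn -1·90°
n=4: pose=(6,-5,S); sL=160/289, sR=32/29; mL=9264/8381, mR=32/29; mL+mR=18512/8381 → advance +1; mR−mL=-16/8381 → turn -1·90°
n=5: pose=(6,-6,W); sL=80/81, sR=16/9; mL=152/81, mR=16/9; mL+mR=296/81 → advance +1; mR−mL=-8/81 → turn -1·90°
n=6: pose=(5,-6,N); sL=160/73, sR=32/41; mL=7728/2993, mR=32/41; mL+mR=10064/2993 → advance +1; mR−mL=-5392/2993 → turn -1·90°
n=7: pose=(5,-5,E); sL=4/5, sR=8/13; mL=72/65, mR=8/13; mL+mR=112/65 → advance +1; mR−mL=-32/65 → turn -1·90°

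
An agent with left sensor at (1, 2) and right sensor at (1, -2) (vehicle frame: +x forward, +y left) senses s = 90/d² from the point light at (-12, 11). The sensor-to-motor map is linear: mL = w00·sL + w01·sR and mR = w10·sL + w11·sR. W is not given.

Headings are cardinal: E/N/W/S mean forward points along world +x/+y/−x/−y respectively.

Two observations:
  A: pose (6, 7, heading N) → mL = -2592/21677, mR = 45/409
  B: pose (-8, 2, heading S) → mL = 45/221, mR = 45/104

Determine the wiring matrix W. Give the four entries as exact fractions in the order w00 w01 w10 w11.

-1 1 0 1/2

obs A: pose=(6,7,N) → sL=18/53, sR=90/409, mL=-2592/21677, mR=45/409
obs B: pose=(-8,2,S) → sL=45/68, sR=45/52, mL=45/221, mR=45/104
sensor matrix S = [[18/53, 90/409], [45/68, 45/52]]; det S = 710370/4790617
solve [mL_A; mL_B] = S·[w00; w01] and [mR_A; mR_B] = S·[w10; w11]:
  w00 = -1, w01 = 1, w10 = 0, w11 = 1/2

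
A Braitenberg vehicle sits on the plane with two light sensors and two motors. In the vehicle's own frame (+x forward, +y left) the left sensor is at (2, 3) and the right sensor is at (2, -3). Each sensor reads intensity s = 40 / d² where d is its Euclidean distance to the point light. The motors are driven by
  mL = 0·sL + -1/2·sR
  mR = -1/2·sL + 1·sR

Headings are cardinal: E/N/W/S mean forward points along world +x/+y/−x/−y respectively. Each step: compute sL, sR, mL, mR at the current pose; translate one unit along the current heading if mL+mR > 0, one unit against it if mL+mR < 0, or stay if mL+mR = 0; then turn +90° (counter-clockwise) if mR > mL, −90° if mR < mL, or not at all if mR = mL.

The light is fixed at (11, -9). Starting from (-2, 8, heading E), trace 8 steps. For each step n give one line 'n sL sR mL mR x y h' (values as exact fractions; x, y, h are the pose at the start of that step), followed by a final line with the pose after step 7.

0 40/521 40/317 -20/317 14500/165157 -2 8 E
1 20/293 20/221 -10/221 3650/64753 -1 8 N
2 40/421 40/637 -20/637 4100/268177 -1 9 W
3 1/8 10/113 -5/113 47/1808 0 9 S
4 8/113 40/337 -20/337 3172/38081 0 10 E
5 4/61 4/49 -2/49 146/2989 1 10 N
6 40/433 40/673 -20/673 3860/291409 1 11 W
7 1/9 10/117 -5/117 7/234 2 11 S
final 2 12 E

n=0: pose=(-2,8,E); sL=40/521, sR=40/317; mL=-20/317, mR=14500/165157; mL+mR=4080/165157 → advance +1; mR−mL=24920/165157 → turn +1·90°
n=1: pose=(-1,8,N); sL=20/293, sR=20/221; mL=-10/221, mR=3650/64753; mL+mR=720/64753 → advance +1; mR−mL=6580/64753 → turn +1·90°
n=2: pose=(-1,9,W); sL=40/421, sR=40/637; mL=-20/637, mR=4100/268177; mL+mR=-4320/268177 → advance -1; mR−mL=12520/268177 → turn +1·90°
n=3: pose=(0,9,S); sL=1/8, sR=10/113; mL=-5/113, mR=47/1808; mL+mR=-33/1808 → advance -1; mR−mL=127/1808 → turn +1·90°
n=4: pose=(0,10,E); sL=8/113, sR=40/337; mL=-20/337, mR=3172/38081; mL+mR=912/38081 → advance +1; mR−mL=5432/38081 → turn +1·90°
n=5: pose=(1,10,N); sL=4/61, sR=4/49; mL=-2/49, mR=146/2989; mL+mR=24/2989 → advance +1; mR−mL=268/2989 → turn +1·90°
n=6: pose=(1,11,W); sL=40/433, sR=40/673; mL=-20/673, mR=3860/291409; mL+mR=-4800/291409 → advance -1; mR−mL=12520/291409 → turn +1·90°
n=7: pose=(2,11,S); sL=1/9, sR=10/117; mL=-5/117, mR=7/234; mL+mR=-1/78 → advance -1; mR−mL=17/234 → turn +1·90°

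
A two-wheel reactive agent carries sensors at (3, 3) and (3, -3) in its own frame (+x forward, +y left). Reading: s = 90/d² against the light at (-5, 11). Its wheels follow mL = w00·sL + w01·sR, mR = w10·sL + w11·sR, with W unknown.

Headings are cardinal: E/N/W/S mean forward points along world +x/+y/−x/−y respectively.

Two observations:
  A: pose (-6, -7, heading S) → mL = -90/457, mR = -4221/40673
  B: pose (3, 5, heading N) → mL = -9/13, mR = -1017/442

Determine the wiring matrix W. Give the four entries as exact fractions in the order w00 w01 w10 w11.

obs A: pose=(-6,-7,S) → sL=18/89, sR=90/457, mL=-90/457, mR=-4221/40673
obs B: pose=(3,5,N) → sL=45/17, sR=9/13, mL=-9/13, mR=-1017/442
sensor matrix S = [[18/89, 90/457], [45/17, 9/13]]; det S = -3427272/8988733
solve [mL_A; mL_B] = S·[w00; w01] and [mR_A; mR_B] = S·[w10; w11]:
  w00 = 0, w01 = -1, w10 = -1, w11 = 1/2

0 -1 -1 1/2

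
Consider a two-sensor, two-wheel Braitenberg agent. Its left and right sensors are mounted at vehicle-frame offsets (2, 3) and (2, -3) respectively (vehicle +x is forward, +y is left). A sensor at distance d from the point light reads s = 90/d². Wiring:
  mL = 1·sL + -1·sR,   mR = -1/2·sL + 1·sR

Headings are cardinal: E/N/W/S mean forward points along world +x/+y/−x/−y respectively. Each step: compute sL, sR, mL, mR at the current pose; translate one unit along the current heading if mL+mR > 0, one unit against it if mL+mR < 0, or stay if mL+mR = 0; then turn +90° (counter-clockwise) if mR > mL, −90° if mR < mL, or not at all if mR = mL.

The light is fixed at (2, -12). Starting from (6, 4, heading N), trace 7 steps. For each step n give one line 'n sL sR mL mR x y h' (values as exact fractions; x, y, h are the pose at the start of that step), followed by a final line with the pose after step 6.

n=0: pose=(6,4,N); sL=18/65, sR=90/373; mL=864/24245, mR=2493/24245; mL+mR=9/65 → advance +1; mR−mL=1629/24245 → turn +1·90°
n=1: pose=(6,5,W); sL=9/20, sR=45/202; mL=459/2020, mR=-9/4040; mL+mR=9/40 → advance +1; mR−mL=-927/4040 → turn -1·90°
n=2: pose=(5,5,N); sL=90/361, sR=90/397; mL=3240/143317, mR=14625/143317; mL+mR=45/361 → advance +1; mR−mL=11385/143317 → turn +1·90°
n=3: pose=(5,6,W); sL=45/113, sR=45/221; mL=4860/24973, mR=225/49946; mL+mR=45/226 → advance +1; mR−mL=-9495/49946 → turn -1·90°
n=4: pose=(4,6,N); sL=90/401, sR=18/85; mL=432/34085, mR=3393/34085; mL+mR=45/401 → advance +1; mR−mL=2961/34085 → turn +1·90°
n=5: pose=(4,7,W); sL=45/128, sR=45/242; mL=2565/15488, mR=315/30976; mL+mR=45/256 → advance +1; mR−mL=-4815/30976 → turn -1·90°
n=6: pose=(3,7,N); sL=18/89, sR=90/457; mL=216/40673, mR=3897/40673; mL+mR=9/89 → advance +1; mR−mL=3681/40673 → turn +1·90°

0 18/65 90/373 864/24245 2493/24245 6 4 N
1 9/20 45/202 459/2020 -9/4040 6 5 W
2 90/361 90/397 3240/143317 14625/143317 5 5 N
3 45/113 45/221 4860/24973 225/49946 5 6 W
4 90/401 18/85 432/34085 3393/34085 4 6 N
5 45/128 45/242 2565/15488 315/30976 4 7 W
6 18/89 90/457 216/40673 3897/40673 3 7 N
final 3 8 W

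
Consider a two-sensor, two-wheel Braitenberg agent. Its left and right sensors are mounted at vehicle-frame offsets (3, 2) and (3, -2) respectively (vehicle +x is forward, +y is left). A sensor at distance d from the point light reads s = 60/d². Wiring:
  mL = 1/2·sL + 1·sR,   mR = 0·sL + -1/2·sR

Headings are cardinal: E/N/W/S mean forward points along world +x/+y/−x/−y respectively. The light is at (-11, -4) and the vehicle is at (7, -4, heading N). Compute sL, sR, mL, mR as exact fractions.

left sensor world pos  = (5, -1); dL² = 265
right sensor world pos = (9, -1); dR² = 409
sL = 60/265 = 12/53
sR = 60/409 = 60/409
mL = 1/2·sL + 1·sR = 5634/21677
mR = 0·sL + -1/2·sR = -30/409

12/53 60/409 5634/21677 -30/409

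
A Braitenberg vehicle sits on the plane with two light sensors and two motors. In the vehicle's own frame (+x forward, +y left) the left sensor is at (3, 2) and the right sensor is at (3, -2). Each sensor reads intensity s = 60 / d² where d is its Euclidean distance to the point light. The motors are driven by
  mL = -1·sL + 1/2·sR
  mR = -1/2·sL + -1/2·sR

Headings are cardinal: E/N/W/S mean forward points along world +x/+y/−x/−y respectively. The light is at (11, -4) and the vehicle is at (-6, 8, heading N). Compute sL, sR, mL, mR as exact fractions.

left sensor world pos  = (-8, 11); dL² = 586
right sensor world pos = (-4, 11); dR² = 450
sL = 60/586 = 30/293
sR = 60/450 = 2/15
mL = -1·sL + 1/2·sR = -157/4395
mR = -1/2·sL + -1/2·sR = -518/4395

30/293 2/15 -157/4395 -518/4395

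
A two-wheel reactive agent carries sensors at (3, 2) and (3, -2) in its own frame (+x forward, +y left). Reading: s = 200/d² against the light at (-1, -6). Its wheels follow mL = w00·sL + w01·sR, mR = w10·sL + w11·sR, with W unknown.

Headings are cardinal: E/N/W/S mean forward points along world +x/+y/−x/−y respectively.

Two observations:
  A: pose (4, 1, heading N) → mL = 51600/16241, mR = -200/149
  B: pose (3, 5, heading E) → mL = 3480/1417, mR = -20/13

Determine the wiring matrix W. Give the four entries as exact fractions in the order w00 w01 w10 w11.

1 1 0 -1

obs A: pose=(4,1,N) → sL=200/109, sR=200/149, mL=51600/16241, mR=-200/149
obs B: pose=(3,5,E) → sL=100/109, sR=20/13, mL=3480/1417, mR=-20/13
sensor matrix S = [[200/109, 200/149], [100/109, 20/13]]; det S = 336000/211133
solve [mL_A; mL_B] = S·[w00; w01] and [mR_A; mR_B] = S·[w10; w11]:
  w00 = 1, w01 = 1, w10 = 0, w11 = -1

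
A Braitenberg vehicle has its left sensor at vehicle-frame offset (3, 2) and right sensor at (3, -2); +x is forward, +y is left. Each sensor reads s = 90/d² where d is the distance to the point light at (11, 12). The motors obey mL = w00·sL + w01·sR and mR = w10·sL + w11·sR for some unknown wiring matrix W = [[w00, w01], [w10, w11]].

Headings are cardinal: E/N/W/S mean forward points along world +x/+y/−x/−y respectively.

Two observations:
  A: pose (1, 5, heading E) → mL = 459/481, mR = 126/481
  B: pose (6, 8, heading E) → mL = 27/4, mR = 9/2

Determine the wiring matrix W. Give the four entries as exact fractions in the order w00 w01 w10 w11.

1/2 1/2 1/2 -1/2

obs A: pose=(1,5,E) → sL=45/37, sR=9/13, mL=459/481, mR=126/481
obs B: pose=(6,8,E) → sL=45/4, sR=9/4, mL=27/4, mR=9/2
sensor matrix S = [[45/37, 9/13], [45/4, 9/4]]; det S = -2430/481
solve [mL_A; mL_B] = S·[w00; w01] and [mR_A; mR_B] = S·[w10; w11]:
  w00 = 1/2, w01 = 1/2, w10 = 1/2, w11 = -1/2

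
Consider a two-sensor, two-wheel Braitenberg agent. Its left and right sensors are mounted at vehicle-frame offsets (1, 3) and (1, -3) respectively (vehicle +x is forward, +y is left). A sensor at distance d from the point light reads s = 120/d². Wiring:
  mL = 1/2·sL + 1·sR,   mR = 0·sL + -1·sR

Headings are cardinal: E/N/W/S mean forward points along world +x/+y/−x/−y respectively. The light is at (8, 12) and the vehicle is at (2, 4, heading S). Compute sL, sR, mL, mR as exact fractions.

4/3 20/27 38/27 -20/27

left sensor world pos  = (5, 3); dL² = 90
right sensor world pos = (-1, 3); dR² = 162
sL = 120/90 = 4/3
sR = 120/162 = 20/27
mL = 1/2·sL + 1·sR = 38/27
mR = 0·sL + -1·sR = -20/27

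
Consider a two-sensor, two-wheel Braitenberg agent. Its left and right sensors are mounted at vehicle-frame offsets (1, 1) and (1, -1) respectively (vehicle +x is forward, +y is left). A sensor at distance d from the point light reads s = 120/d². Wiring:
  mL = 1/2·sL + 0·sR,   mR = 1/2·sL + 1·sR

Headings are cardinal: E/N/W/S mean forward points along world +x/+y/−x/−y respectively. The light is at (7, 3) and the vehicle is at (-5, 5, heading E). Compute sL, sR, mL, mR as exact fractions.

left sensor world pos  = (-4, 6); dL² = 130
right sensor world pos = (-4, 4); dR² = 122
sL = 120/130 = 12/13
sR = 120/122 = 60/61
mL = 1/2·sL + 0·sR = 6/13
mR = 1/2·sL + 1·sR = 1146/793

12/13 60/61 6/13 1146/793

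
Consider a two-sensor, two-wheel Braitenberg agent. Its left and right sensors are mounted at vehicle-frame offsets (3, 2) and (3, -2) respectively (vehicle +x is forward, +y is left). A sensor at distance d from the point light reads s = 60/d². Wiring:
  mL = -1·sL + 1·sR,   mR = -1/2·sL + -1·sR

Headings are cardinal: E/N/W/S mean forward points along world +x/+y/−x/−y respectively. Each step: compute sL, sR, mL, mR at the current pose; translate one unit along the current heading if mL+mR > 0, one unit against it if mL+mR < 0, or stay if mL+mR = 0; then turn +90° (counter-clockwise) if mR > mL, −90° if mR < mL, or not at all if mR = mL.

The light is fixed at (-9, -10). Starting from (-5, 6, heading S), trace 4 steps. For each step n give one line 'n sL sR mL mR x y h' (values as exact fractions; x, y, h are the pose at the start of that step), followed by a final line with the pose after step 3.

0 12/41 60/173 384/7093 -3498/7093 -5 6 S
1 30/113 30/181 -2040/20453 -6105/20453 -5 7 W
2 60/409 60/449 -2400/183641 -38010/183641 -4 7 N
3 15/97 3/13 96/1261 -777/2522 -4 6 E
final -5 6 S

n=0: pose=(-5,6,S); sL=12/41, sR=60/173; mL=384/7093, mR=-3498/7093; mL+mR=-18/41 → advance -1; mR−mL=-3882/7093 → turn -1·90°
n=1: pose=(-5,7,W); sL=30/113, sR=30/181; mL=-2040/20453, mR=-6105/20453; mL+mR=-45/113 → advance -1; mR−mL=-4065/20453 → turn -1·90°
n=2: pose=(-4,7,N); sL=60/409, sR=60/449; mL=-2400/183641, mR=-38010/183641; mL+mR=-90/409 → advance -1; mR−mL=-35610/183641 → turn -1·90°
n=3: pose=(-4,6,E); sL=15/97, sR=3/13; mL=96/1261, mR=-777/2522; mL+mR=-45/194 → advance -1; mR−mL=-969/2522 → turn -1·90°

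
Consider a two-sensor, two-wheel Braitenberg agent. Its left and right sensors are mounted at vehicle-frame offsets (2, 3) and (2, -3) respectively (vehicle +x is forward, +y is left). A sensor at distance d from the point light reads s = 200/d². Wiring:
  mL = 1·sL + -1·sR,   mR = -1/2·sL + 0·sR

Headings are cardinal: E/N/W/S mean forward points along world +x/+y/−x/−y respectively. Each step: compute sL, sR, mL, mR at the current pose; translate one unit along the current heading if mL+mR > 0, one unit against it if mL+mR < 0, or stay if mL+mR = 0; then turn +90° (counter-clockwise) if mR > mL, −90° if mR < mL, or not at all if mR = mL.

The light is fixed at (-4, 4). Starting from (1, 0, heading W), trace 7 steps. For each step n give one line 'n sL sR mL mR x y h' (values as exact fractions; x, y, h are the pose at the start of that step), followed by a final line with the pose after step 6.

0 100/29 20 -480/29 -50/29 1 0 W
1 200/117 40/9 -320/117 -100/117 2 0 S
2 25/8 2 9/8 -25/16 2 1 E
3 200/89 200/29 -12000/2581 -100/89 1 1 S
4 4 100/37 48/37 -2 1 2 E
5 40/13 200/17 -1920/221 -20/13 0 2 S
6 5 50/13 15/13 -5/2 0 3 E
final -1 3 S

n=0: pose=(1,0,W); sL=100/29, sR=20; mL=-480/29, mR=-50/29; mL+mR=-530/29 → advance -1; mR−mL=430/29 → turn +1·90°
n=1: pose=(2,0,S); sL=200/117, sR=40/9; mL=-320/117, mR=-100/117; mL+mR=-140/39 → advance -1; mR−mL=220/117 → turn +1·90°
n=2: pose=(2,1,E); sL=25/8, sR=2; mL=9/8, mR=-25/16; mL+mR=-7/16 → advance -1; mR−mL=-43/16 → turn -1·90°
n=3: pose=(1,1,S); sL=200/89, sR=200/29; mL=-12000/2581, mR=-100/89; mL+mR=-14900/2581 → advance -1; mR−mL=9100/2581 → turn +1·90°
n=4: pose=(1,2,E); sL=4, sR=100/37; mL=48/37, mR=-2; mL+mR=-26/37 → advance -1; mR−mL=-122/37 → turn -1·90°
n=5: pose=(0,2,S); sL=40/13, sR=200/17; mL=-1920/221, mR=-20/13; mL+mR=-2260/221 → advance -1; mR−mL=1580/221 → turn +1·90°
n=6: pose=(0,3,E); sL=5, sR=50/13; mL=15/13, mR=-5/2; mL+mR=-35/26 → advance -1; mR−mL=-95/26 → turn -1·90°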